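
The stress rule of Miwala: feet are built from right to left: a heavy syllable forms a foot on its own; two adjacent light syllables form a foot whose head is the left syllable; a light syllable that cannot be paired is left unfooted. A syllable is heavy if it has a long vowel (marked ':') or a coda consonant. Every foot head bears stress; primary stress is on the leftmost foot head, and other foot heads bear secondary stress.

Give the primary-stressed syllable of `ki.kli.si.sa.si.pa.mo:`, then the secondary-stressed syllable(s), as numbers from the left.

Weights: 1 ki L, 2 kli L, 3 si L, 4 sa L, 5 si L, 6 pa L, 7 mo: H.
Parse right to left (heavy = foot alone; LL = one foot; stranded L unfooted): (ˈki.kli) (ˈsi.sa) (ˈsi.pa) (ˈmo:).
Foot heads: 1, 3, 5, 7.
Primary stress on the leftmost head = syllable 1.
Secondary stress on 3, 5, 7: ˈki.kli.ˌsi.sa.ˌsi.pa.ˌmo:.

primary 1, secondary 3, 5, 7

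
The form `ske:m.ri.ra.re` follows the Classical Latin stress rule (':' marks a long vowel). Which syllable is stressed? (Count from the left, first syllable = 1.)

2

Classical Latin: stress the penult if heavy (long vowel or closed), else the antepenult.
Weights: 2 ri L, 3 ra L, 4 re L.
The penult (syllable 3, ra) is light, so stress falls on the antepenult (syllable 2, ri).
Stress on syllable 2: ske:m.ˈri.ra.re.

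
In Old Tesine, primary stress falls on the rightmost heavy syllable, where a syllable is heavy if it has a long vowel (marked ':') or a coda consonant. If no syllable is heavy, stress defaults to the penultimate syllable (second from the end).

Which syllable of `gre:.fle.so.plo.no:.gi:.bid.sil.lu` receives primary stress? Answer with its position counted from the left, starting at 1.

Weights: 1 gre: H, 2 fle L, 3 so L, 4 plo L, 5 no: H, 6 gi: H, 7 bid H, 8 sil H, 9 lu L.
Heavy syllables in the domain: 1, 5, 6, 7, 8. The rightmost is syllable 8 (sil).
Primary stress: syllable 8 → gre:.fle.so.plo.no:.gi:.bid.ˈsil.lu.

8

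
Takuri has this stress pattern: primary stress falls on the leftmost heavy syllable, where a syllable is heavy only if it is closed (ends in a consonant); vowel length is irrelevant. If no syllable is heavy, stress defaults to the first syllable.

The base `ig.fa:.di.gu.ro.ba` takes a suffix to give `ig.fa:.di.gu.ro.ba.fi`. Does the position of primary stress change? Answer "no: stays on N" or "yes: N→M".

Base `ig.fa:.di.gu.ro.ba` (6 syllables):
  Weights: 1 ig H, 2 fa: L, 3 di L, 4 gu L, 5 ro L, 6 ba L.
  Heavy syllables in the domain: 1. The leftmost is syllable 1 (ig).
  → primary stress on syllable 1.
Suffixed `ig.fa:.di.gu.ro.ba.fi` (7 syllables):
  Weights: 1 ig H, 2 fa: L, 3 di L, 4 gu L, 5 ro L, 6 ba L, 7 fi L.
  Heavy syllables in the domain: 1. The leftmost is syllable 1 (ig).
  → primary stress on syllable 1.

no: stays on 1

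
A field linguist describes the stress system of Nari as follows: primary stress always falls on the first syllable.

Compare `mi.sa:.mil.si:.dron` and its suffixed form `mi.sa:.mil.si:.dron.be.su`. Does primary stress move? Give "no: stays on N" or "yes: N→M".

no: stays on 1

Base `mi.sa:.mil.si:.dron` (5 syllables):
  The word has 5 syllables; the first syllable is syllable 1 (mi).
  → primary stress on syllable 1.
Suffixed `mi.sa:.mil.si:.dron.be.su` (7 syllables):
  The word has 7 syllables; the first syllable is syllable 1 (mi).
  → primary stress on syllable 1.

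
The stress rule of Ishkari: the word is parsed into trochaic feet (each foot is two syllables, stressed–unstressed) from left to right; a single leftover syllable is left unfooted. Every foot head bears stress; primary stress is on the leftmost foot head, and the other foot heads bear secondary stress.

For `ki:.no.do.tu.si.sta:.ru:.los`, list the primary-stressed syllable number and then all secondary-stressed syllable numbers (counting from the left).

primary 1, secondary 3, 5, 7

Parse left to right into trochaic (ˈσσ) feet: (ˈki:.no) (ˈdo.tu) (ˈsi.sta:) (ˈru:.los).
Foot heads (stressed positions): 1, 3, 5, 7.
End Rule Leftmost: primary stress on the leftmost head = syllable 1.
Secondary stress on 3, 5, 7: ˈki:.no.ˌdo.tu.ˌsi.sta:.ˌru:.los.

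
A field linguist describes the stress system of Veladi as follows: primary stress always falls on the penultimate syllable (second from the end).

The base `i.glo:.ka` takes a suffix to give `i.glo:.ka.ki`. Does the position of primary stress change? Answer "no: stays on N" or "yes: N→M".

yes: 2→3

Base `i.glo:.ka` (3 syllables):
  The word has 3 syllables; the penultimate syllable (second from the end) is syllable 2 (glo:).
  → primary stress on syllable 2.
Suffixed `i.glo:.ka.ki` (4 syllables):
  The word has 4 syllables; the penultimate syllable (second from the end) is syllable 3 (ka).
  → primary stress on syllable 3.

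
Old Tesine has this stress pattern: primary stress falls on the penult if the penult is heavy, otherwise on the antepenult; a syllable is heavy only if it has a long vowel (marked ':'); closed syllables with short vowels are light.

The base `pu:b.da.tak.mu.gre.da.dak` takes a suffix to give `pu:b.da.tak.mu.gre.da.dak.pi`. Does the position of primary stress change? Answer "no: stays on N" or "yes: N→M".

Base `pu:b.da.tak.mu.gre.da.dak` (7 syllables):
  Weights: 5 gre L, 6 da L, 7 dak L.
  The penult (syllable 6, da) is light, so stress falls on the antepenult (syllable 5, gre).
  → primary stress on syllable 5.
Suffixed `pu:b.da.tak.mu.gre.da.dak.pi` (8 syllables):
  Weights: 6 da L, 7 dak L, 8 pi L.
  The penult (syllable 7, dak) is light, so stress falls on the antepenult (syllable 6, da).
  → primary stress on syllable 6.

yes: 5→6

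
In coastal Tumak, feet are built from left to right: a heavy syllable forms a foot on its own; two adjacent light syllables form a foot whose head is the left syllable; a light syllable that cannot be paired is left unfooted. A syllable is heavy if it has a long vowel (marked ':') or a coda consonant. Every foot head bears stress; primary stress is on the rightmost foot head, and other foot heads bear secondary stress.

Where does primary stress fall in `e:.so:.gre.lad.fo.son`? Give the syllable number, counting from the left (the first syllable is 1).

Weights: 1 e: H, 2 so: H, 3 gre L, 4 lad H, 5 fo L, 6 son H.
Parse left to right (heavy = foot alone; LL = one foot; stranded L unfooted): (ˈe:) (ˈso:) gre (ˈlad) fo (ˈson).
Foot heads: 1, 2, 4, 6.
Primary stress on the rightmost head = syllable 6.
Primary stress: syllable 6 → e:.so:.gre.lad.fo.ˈson.

6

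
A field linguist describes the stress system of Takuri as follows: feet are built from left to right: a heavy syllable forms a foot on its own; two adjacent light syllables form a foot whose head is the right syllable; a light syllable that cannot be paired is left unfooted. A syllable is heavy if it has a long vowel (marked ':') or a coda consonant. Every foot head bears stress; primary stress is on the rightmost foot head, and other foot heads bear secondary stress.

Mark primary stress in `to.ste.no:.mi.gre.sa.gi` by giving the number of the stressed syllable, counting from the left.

Weights: 1 to L, 2 ste L, 3 no: H, 4 mi L, 5 gre L, 6 sa L, 7 gi L.
Parse left to right (heavy = foot alone; LL = one foot; stranded L unfooted): (to.ˈste) (ˈno:) (mi.ˈgre) (sa.ˈgi).
Foot heads: 2, 3, 5, 7.
Primary stress on the rightmost head = syllable 7.
Primary stress: syllable 7 → to.ste.no:.mi.gre.sa.ˈgi.

7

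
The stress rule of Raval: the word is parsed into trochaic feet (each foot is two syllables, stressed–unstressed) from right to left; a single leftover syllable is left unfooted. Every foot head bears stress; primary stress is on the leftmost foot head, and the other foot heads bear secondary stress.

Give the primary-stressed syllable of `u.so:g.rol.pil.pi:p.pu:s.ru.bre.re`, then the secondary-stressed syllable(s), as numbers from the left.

Parse right to left into trochaic (ˈσσ) feet: u (ˈso:g.rol) (ˈpil.pi:p) (ˈpu:s.ru) (ˈbre.re). Syllable 1 is left unfooted.
Foot heads (stressed positions): 2, 4, 6, 8.
End Rule Leftmost: primary stress on the leftmost head = syllable 2.
Secondary stress on 4, 6, 8: u.ˈso:g.rol.ˌpil.pi:p.ˌpu:s.ru.ˌbre.re.

primary 2, secondary 4, 6, 8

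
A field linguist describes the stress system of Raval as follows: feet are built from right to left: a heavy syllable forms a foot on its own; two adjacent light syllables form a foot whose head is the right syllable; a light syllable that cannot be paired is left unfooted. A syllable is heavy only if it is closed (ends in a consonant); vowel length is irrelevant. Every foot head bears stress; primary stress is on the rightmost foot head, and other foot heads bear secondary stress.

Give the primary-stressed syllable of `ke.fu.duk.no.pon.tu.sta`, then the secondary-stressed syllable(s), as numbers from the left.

primary 7, secondary 2, 3, 5

Weights: 1 ke L, 2 fu L, 3 duk H, 4 no L, 5 pon H, 6 tu L, 7 sta L.
Parse right to left (heavy = foot alone; LL = one foot; stranded L unfooted): (ke.ˈfu) (ˈduk) no (ˈpon) (tu.ˈsta).
Foot heads: 2, 3, 5, 7.
Primary stress on the rightmost head = syllable 7.
Secondary stress on 2, 3, 5: ke.ˌfu.ˌduk.no.ˌpon.tu.ˈsta.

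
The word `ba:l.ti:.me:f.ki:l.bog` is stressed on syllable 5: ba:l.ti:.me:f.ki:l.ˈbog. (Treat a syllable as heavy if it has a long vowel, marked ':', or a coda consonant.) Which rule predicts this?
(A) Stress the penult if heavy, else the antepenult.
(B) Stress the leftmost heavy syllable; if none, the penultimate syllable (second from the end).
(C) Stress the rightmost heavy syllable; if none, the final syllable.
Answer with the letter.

C

Rule A → syllable 4 (observed: 5).
Rule B → syllable 1 (observed: 5).
Rule C → syllable 5 ✓.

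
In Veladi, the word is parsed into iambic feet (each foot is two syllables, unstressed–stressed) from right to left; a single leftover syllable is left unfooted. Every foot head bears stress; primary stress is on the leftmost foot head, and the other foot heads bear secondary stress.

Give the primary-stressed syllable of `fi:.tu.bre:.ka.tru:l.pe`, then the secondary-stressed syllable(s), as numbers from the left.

primary 2, secondary 4, 6

Parse right to left into iambic (σˈσ) feet: (fi:.ˈtu) (bre:.ˈka) (tru:l.ˈpe).
Foot heads (stressed positions): 2, 4, 6.
End Rule Leftmost: primary stress on the leftmost head = syllable 2.
Secondary stress on 4, 6: fi:.ˈtu.bre:.ˌka.tru:l.ˌpe.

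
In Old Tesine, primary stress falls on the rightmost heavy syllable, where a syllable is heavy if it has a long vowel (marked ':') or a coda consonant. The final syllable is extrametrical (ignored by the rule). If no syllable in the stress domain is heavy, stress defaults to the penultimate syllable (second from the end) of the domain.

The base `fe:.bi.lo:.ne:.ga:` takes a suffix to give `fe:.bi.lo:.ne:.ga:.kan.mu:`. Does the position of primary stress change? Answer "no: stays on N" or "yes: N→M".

yes: 4→6

Base `fe:.bi.lo:.ne:.ga:` (5 syllables):
  The final syllable (5, ga:) is extrametrical; the stress domain is syllables 1–4.
  Weights: 1 fe: H, 2 bi L, 3 lo: H, 4 ne: H.
  Heavy syllables in the domain: 1, 3, 4. The rightmost is syllable 4 (ne:).
  → primary stress on syllable 4.
Suffixed `fe:.bi.lo:.ne:.ga:.kan.mu:` (7 syllables):
  The final syllable (7, mu:) is extrametrical; the stress domain is syllables 1–6.
  Weights: 1 fe: H, 2 bi L, 3 lo: H, 4 ne: H, 5 ga: H, 6 kan H.
  Heavy syllables in the domain: 1, 3, 4, 5, 6. The rightmost is syllable 6 (kan).
  → primary stress on syllable 6.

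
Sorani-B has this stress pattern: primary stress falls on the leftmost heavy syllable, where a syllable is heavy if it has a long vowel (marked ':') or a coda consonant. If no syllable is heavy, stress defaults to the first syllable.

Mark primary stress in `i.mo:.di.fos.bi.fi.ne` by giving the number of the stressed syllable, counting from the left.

2

Weights: 1 i L, 2 mo: H, 3 di L, 4 fos H, 5 bi L, 6 fi L, 7 ne L.
Heavy syllables in the domain: 2, 4. The leftmost is syllable 2 (mo:).
Primary stress: syllable 2 → i.ˈmo:.di.fos.bi.fi.ne.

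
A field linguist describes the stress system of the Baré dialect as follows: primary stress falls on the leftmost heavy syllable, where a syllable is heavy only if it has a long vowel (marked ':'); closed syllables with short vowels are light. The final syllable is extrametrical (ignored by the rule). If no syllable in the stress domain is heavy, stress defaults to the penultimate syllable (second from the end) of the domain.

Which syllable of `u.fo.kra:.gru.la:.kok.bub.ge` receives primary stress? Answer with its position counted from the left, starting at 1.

3

The final syllable (8, ge) is extrametrical; the stress domain is syllables 1–7.
Weights: 1 u L, 2 fo L, 3 kra: H, 4 gru L, 5 la: H, 6 kok L, 7 bub L.
Heavy syllables in the domain: 3, 5. The leftmost is syllable 3 (kra:).
Primary stress: syllable 3 → u.fo.ˈkra:.gru.la:.kok.bub.ge.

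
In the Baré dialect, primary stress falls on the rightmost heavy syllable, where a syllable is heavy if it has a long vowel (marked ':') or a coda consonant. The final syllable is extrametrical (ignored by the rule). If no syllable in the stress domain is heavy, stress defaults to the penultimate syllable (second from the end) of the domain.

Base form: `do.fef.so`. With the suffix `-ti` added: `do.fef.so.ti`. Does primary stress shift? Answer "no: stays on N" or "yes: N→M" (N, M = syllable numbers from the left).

Base `do.fef.so` (3 syllables):
  The final syllable (3, so) is extrametrical; the stress domain is syllables 1–2.
  Weights: 1 do L, 2 fef H.
  Heavy syllables in the domain: 2. The rightmost is syllable 2 (fef).
  → primary stress on syllable 2.
Suffixed `do.fef.so.ti` (4 syllables):
  The final syllable (4, ti) is extrametrical; the stress domain is syllables 1–3.
  Weights: 1 do L, 2 fef H, 3 so L.
  Heavy syllables in the domain: 2. The rightmost is syllable 2 (fef).
  → primary stress on syllable 2.

no: stays on 2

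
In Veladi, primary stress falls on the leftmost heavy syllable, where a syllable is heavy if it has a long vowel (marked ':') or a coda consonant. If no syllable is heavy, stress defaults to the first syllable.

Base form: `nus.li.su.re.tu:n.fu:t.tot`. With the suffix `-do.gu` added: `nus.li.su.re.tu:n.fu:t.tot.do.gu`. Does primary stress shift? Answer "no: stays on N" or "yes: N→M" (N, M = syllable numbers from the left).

no: stays on 1

Base `nus.li.su.re.tu:n.fu:t.tot` (7 syllables):
  Weights: 1 nus H, 2 li L, 3 su L, 4 re L, 5 tu:n H, 6 fu:t H, 7 tot H.
  Heavy syllables in the domain: 1, 5, 6, 7. The leftmost is syllable 1 (nus).
  → primary stress on syllable 1.
Suffixed `nus.li.su.re.tu:n.fu:t.tot.do.gu` (9 syllables):
  Weights: 1 nus H, 2 li L, 3 su L, 4 re L, 5 tu:n H, 6 fu:t H, 7 tot H, 8 do L, 9 gu L.
  Heavy syllables in the domain: 1, 5, 6, 7. The leftmost is syllable 1 (nus).
  → primary stress on syllable 1.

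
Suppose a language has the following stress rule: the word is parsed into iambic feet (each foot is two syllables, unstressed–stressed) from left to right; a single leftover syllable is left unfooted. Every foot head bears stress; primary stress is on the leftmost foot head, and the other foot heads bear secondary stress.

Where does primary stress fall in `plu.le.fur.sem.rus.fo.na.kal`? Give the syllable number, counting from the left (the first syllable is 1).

Parse left to right into iambic (σˈσ) feet: (plu.ˈle) (fur.ˈsem) (rus.ˈfo) (na.ˈkal).
Foot heads (stressed positions): 2, 4, 6, 8.
End Rule Leftmost: primary stress on the leftmost head = syllable 2.
Primary stress: syllable 2 → plu.ˈle.fur.sem.rus.fo.na.kal.

2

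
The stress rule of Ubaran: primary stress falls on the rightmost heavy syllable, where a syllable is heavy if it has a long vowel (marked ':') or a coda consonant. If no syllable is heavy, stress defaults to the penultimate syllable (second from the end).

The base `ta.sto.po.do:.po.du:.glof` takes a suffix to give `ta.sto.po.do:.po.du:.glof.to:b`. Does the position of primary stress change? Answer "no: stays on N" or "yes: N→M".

Base `ta.sto.po.do:.po.du:.glof` (7 syllables):
  Weights: 1 ta L, 2 sto L, 3 po L, 4 do: H, 5 po L, 6 du: H, 7 glof H.
  Heavy syllables in the domain: 4, 6, 7. The rightmost is syllable 7 (glof).
  → primary stress on syllable 7.
Suffixed `ta.sto.po.do:.po.du:.glof.to:b` (8 syllables):
  Weights: 1 ta L, 2 sto L, 3 po L, 4 do: H, 5 po L, 6 du: H, 7 glof H, 8 to:b H.
  Heavy syllables in the domain: 4, 6, 7, 8. The rightmost is syllable 8 (to:b).
  → primary stress on syllable 8.

yes: 7→8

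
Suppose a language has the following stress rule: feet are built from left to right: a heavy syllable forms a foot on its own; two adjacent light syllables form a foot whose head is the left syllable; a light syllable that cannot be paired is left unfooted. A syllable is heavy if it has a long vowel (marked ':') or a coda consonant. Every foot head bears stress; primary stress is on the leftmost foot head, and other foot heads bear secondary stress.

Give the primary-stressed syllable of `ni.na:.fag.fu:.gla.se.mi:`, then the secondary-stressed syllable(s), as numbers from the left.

primary 2, secondary 3, 4, 5, 7

Weights: 1 ni L, 2 na: H, 3 fag H, 4 fu: H, 5 gla L, 6 se L, 7 mi: H.
Parse left to right (heavy = foot alone; LL = one foot; stranded L unfooted): ni (ˈna:) (ˈfag) (ˈfu:) (ˈgla.se) (ˈmi:).
Foot heads: 2, 3, 4, 5, 7.
Primary stress on the leftmost head = syllable 2.
Secondary stress on 3, 4, 5, 7: ni.ˈna:.ˌfag.ˌfu:.ˌgla.se.ˌmi:.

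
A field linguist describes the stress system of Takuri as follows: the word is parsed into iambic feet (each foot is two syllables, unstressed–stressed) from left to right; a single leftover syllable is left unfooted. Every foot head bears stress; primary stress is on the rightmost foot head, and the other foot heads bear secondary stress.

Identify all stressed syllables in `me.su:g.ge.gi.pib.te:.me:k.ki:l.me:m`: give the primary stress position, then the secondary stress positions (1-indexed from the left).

Parse left to right into iambic (σˈσ) feet: (me.ˈsu:g) (ge.ˈgi) (pib.ˈte:) (me:k.ˈki:l) me:m. Syllable 9 is left unfooted.
Foot heads (stressed positions): 2, 4, 6, 8.
End Rule Rightmost: primary stress on the rightmost head = syllable 8.
Secondary stress on 2, 4, 6: me.ˌsu:g.ge.ˌgi.pib.ˌte:.me:k.ˈki:l.me:m.

primary 8, secondary 2, 4, 6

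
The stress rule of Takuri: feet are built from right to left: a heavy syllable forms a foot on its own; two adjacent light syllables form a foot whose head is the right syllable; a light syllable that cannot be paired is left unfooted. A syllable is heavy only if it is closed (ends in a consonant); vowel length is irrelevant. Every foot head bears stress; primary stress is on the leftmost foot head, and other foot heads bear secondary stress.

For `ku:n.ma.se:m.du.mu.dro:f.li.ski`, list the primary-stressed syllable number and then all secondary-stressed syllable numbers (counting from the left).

primary 1, secondary 3, 5, 6, 8

Weights: 1 ku:n H, 2 ma L, 3 se:m H, 4 du L, 5 mu L, 6 dro:f H, 7 li L, 8 ski L.
Parse right to left (heavy = foot alone; LL = one foot; stranded L unfooted): (ˈku:n) ma (ˈse:m) (du.ˈmu) (ˈdro:f) (li.ˈski).
Foot heads: 1, 3, 5, 6, 8.
Primary stress on the leftmost head = syllable 1.
Secondary stress on 3, 5, 6, 8: ˈku:n.ma.ˌse:m.du.ˌmu.ˌdro:f.li.ˌski.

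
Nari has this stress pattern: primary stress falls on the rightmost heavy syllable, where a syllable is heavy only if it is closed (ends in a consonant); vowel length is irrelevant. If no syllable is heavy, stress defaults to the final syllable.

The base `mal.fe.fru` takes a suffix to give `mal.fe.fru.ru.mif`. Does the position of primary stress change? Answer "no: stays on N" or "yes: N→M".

Base `mal.fe.fru` (3 syllables):
  Weights: 1 mal H, 2 fe L, 3 fru L.
  Heavy syllables in the domain: 1. The rightmost is syllable 1 (mal).
  → primary stress on syllable 1.
Suffixed `mal.fe.fru.ru.mif` (5 syllables):
  Weights: 1 mal H, 2 fe L, 3 fru L, 4 ru L, 5 mif H.
  Heavy syllables in the domain: 1, 5. The rightmost is syllable 5 (mif).
  → primary stress on syllable 5.

yes: 1→5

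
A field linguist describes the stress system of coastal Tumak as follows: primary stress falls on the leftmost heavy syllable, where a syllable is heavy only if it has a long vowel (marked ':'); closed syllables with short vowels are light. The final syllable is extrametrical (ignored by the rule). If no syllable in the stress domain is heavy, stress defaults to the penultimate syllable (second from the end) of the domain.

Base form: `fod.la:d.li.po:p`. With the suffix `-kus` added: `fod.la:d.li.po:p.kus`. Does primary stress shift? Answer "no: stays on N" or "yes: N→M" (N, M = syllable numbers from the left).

no: stays on 2

Base `fod.la:d.li.po:p` (4 syllables):
  The final syllable (4, po:p) is extrametrical; the stress domain is syllables 1–3.
  Weights: 1 fod L, 2 la:d H, 3 li L.
  Heavy syllables in the domain: 2. The leftmost is syllable 2 (la:d).
  → primary stress on syllable 2.
Suffixed `fod.la:d.li.po:p.kus` (5 syllables):
  The final syllable (5, kus) is extrametrical; the stress domain is syllables 1–4.
  Weights: 1 fod L, 2 la:d H, 3 li L, 4 po:p H.
  Heavy syllables in the domain: 2, 4. The leftmost is syllable 2 (la:d).
  → primary stress on syllable 2.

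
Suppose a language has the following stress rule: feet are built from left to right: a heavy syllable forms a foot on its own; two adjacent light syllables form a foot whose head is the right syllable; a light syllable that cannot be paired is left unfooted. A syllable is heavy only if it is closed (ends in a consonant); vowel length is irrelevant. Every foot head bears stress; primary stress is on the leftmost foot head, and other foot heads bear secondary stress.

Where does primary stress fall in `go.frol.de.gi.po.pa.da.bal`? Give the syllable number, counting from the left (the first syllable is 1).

2

Weights: 1 go L, 2 frol H, 3 de L, 4 gi L, 5 po L, 6 pa L, 7 da L, 8 bal H.
Parse left to right (heavy = foot alone; LL = one foot; stranded L unfooted): go (ˈfrol) (de.ˈgi) (po.ˈpa) da (ˈbal).
Foot heads: 2, 4, 6, 8.
Primary stress on the leftmost head = syllable 2.
Primary stress: syllable 2 → go.ˈfrol.de.gi.po.pa.da.bal.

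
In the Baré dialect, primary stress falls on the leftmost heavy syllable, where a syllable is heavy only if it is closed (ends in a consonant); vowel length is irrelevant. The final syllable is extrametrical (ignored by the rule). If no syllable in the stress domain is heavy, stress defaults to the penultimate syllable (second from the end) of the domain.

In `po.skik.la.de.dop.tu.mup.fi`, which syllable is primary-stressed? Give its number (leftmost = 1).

The final syllable (8, fi) is extrametrical; the stress domain is syllables 1–7.
Weights: 1 po L, 2 skik H, 3 la L, 4 de L, 5 dop H, 6 tu L, 7 mup H.
Heavy syllables in the domain: 2, 5, 7. The leftmost is syllable 2 (skik).
Primary stress: syllable 2 → po.ˈskik.la.de.dop.tu.mup.fi.

2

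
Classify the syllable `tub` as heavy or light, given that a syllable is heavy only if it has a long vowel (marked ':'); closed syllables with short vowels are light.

light

`tub`: short vowel, closed (coda /b/). Short vowel → light.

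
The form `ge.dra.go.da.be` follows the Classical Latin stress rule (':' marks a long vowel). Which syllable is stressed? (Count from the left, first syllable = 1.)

3

Classical Latin: stress the penult if heavy (long vowel or closed), else the antepenult.
Weights: 3 go L, 4 da L, 5 be L.
The penult (syllable 4, da) is light, so stress falls on the antepenult (syllable 3, go).
Stress on syllable 3: ge.dra.ˈgo.da.be.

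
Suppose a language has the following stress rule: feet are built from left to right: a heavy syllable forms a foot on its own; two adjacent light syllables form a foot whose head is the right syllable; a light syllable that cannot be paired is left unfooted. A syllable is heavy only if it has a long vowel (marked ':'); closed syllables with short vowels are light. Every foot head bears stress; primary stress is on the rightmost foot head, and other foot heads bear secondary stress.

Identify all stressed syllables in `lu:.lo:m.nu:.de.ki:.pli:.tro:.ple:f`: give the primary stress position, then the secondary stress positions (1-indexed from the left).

primary 8, secondary 1, 2, 3, 5, 6, 7

Weights: 1 lu: H, 2 lo:m H, 3 nu: H, 4 de L, 5 ki: H, 6 pli: H, 7 tro: H, 8 ple:f H.
Parse left to right (heavy = foot alone; LL = one foot; stranded L unfooted): (ˈlu:) (ˈlo:m) (ˈnu:) de (ˈki:) (ˈpli:) (ˈtro:) (ˈple:f).
Foot heads: 1, 2, 3, 5, 6, 7, 8.
Primary stress on the rightmost head = syllable 8.
Secondary stress on 1, 2, 3, 5, 6, 7: ˌlu:.ˌlo:m.ˌnu:.de.ˌki:.ˌpli:.ˌtro:.ˈple:f.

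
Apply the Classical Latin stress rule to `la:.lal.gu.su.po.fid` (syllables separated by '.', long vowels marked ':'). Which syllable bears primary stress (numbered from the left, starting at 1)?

Classical Latin: stress the penult if heavy (long vowel or closed), else the antepenult.
Weights: 4 su L, 5 po L, 6 fid H.
The penult (syllable 5, po) is light, so stress falls on the antepenult (syllable 4, su).
Stress on syllable 4: la:.lal.gu.ˈsu.po.fid.

4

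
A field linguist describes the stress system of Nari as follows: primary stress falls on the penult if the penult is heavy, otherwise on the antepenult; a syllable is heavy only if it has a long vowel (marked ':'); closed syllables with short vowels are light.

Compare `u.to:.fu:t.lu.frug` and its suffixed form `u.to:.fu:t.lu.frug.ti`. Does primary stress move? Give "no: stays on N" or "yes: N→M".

yes: 3→4

Base `u.to:.fu:t.lu.frug` (5 syllables):
  Weights: 3 fu:t H, 4 lu L, 5 frug L.
  The penult (syllable 4, lu) is light, so stress falls on the antepenult (syllable 3, fu:t).
  → primary stress on syllable 3.
Suffixed `u.to:.fu:t.lu.frug.ti` (6 syllables):
  Weights: 4 lu L, 5 frug L, 6 ti L.
  The penult (syllable 5, frug) is light, so stress falls on the antepenult (syllable 4, lu).
  → primary stress on syllable 4.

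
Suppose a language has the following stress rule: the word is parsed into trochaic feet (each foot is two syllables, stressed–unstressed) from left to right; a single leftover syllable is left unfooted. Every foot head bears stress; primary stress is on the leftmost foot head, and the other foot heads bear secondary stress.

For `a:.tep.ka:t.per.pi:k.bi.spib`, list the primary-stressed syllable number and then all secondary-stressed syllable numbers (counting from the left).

Parse left to right into trochaic (ˈσσ) feet: (ˈa:.tep) (ˈka:t.per) (ˈpi:k.bi) spib. Syllable 7 is left unfooted.
Foot heads (stressed positions): 1, 3, 5.
End Rule Leftmost: primary stress on the leftmost head = syllable 1.
Secondary stress on 3, 5: ˈa:.tep.ˌka:t.per.ˌpi:k.bi.spib.

primary 1, secondary 3, 5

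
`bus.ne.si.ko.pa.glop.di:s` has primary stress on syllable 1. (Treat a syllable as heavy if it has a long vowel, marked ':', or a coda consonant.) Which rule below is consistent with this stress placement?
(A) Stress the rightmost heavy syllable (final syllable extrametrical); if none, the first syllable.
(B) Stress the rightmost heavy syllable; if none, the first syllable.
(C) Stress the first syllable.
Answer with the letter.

C

Rule A → syllable 6 (observed: 1).
Rule B → syllable 7 (observed: 1).
Rule C → syllable 1 ✓.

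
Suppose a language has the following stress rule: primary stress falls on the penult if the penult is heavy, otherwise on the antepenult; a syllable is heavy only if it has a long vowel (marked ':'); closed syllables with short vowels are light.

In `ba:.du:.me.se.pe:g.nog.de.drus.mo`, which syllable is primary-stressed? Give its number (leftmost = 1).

7

Weights: 7 de L, 8 drus L, 9 mo L.
The penult (syllable 8, drus) is light, so stress falls on the antepenult (syllable 7, de).
Primary stress: syllable 7 → ba:.du:.me.se.pe:g.nog.ˈde.drus.mo.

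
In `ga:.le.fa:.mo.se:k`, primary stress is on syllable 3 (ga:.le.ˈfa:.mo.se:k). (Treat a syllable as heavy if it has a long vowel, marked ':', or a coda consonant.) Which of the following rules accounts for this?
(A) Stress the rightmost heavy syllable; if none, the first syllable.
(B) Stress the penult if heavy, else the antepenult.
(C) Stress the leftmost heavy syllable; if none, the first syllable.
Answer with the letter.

B

Rule A → syllable 5 (observed: 3).
Rule B → syllable 3 ✓.
Rule C → syllable 1 (observed: 3).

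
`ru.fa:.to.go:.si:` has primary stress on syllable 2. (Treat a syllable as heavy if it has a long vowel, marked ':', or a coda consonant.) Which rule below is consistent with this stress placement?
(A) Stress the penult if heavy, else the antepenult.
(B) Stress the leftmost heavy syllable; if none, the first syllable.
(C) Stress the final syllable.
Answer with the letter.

B

Rule A → syllable 4 (observed: 2).
Rule B → syllable 2 ✓.
Rule C → syllable 5 (observed: 2).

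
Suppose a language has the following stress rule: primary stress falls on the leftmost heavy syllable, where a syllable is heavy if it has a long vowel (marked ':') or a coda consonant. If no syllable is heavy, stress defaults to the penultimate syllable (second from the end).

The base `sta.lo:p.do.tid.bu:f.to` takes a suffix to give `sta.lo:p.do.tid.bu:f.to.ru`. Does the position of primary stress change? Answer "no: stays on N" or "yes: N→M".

Base `sta.lo:p.do.tid.bu:f.to` (6 syllables):
  Weights: 1 sta L, 2 lo:p H, 3 do L, 4 tid H, 5 bu:f H, 6 to L.
  Heavy syllables in the domain: 2, 4, 5. The leftmost is syllable 2 (lo:p).
  → primary stress on syllable 2.
Suffixed `sta.lo:p.do.tid.bu:f.to.ru` (7 syllables):
  Weights: 1 sta L, 2 lo:p H, 3 do L, 4 tid H, 5 bu:f H, 6 to L, 7 ru L.
  Heavy syllables in the domain: 2, 4, 5. The leftmost is syllable 2 (lo:p).
  → primary stress on syllable 2.

no: stays on 2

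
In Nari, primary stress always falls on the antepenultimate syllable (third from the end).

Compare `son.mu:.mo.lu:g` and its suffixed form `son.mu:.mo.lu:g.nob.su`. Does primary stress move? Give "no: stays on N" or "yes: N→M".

yes: 2→4

Base `son.mu:.mo.lu:g` (4 syllables):
  The word has 4 syllables; the antepenultimate syllable (third from the end) is syllable 2 (mu:).
  → primary stress on syllable 2.
Suffixed `son.mu:.mo.lu:g.nob.su` (6 syllables):
  The word has 6 syllables; the antepenultimate syllable (third from the end) is syllable 4 (lu:g).
  → primary stress on syllable 4.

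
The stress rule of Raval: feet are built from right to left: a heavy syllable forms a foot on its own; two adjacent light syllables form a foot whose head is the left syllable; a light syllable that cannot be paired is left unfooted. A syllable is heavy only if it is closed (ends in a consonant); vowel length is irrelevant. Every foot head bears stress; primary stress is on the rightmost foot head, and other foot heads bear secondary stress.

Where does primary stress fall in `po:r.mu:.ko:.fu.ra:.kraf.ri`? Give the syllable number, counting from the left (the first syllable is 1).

6

Weights: 1 po:r H, 2 mu: L, 3 ko: L, 4 fu L, 5 ra: L, 6 kraf H, 7 ri L.
Parse right to left (heavy = foot alone; LL = one foot; stranded L unfooted): (ˈpo:r) (ˈmu:.ko:) (ˈfu.ra:) (ˈkraf) ri.
Foot heads: 1, 2, 4, 6.
Primary stress on the rightmost head = syllable 6.
Primary stress: syllable 6 → po:r.mu:.ko:.fu.ra:.ˈkraf.ri.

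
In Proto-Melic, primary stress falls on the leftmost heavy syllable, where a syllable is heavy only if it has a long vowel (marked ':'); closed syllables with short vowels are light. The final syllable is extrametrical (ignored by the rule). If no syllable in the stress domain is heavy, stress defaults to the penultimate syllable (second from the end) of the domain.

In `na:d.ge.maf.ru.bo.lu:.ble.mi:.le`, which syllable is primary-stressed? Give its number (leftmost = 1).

The final syllable (9, le) is extrametrical; the stress domain is syllables 1–8.
Weights: 1 na:d H, 2 ge L, 3 maf L, 4 ru L, 5 bo L, 6 lu: H, 7 ble L, 8 mi: H.
Heavy syllables in the domain: 1, 6, 8. The leftmost is syllable 1 (na:d).
Primary stress: syllable 1 → ˈna:d.ge.maf.ru.bo.lu:.ble.mi:.le.

1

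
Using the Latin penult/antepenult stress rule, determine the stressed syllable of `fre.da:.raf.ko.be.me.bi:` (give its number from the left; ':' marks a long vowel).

Classical Latin: stress the penult if heavy (long vowel or closed), else the antepenult.
Weights: 5 be L, 6 me L, 7 bi: H.
The penult (syllable 6, me) is light, so stress falls on the antepenult (syllable 5, be).
Stress on syllable 5: fre.da:.raf.ko.ˈbe.me.bi:.

5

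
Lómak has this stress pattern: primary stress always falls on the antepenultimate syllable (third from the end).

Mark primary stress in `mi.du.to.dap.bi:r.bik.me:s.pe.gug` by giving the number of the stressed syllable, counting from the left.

7

The word has 9 syllables; the antepenultimate syllable (third from the end) is syllable 7 (me:s).
Primary stress: syllable 7 → mi.du.to.dap.bi:r.bik.ˈme:s.pe.gug.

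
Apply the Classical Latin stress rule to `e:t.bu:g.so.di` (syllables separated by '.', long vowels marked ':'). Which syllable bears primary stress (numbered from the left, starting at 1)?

Classical Latin: stress the penult if heavy (long vowel or closed), else the antepenult.
Weights: 2 bu:g H, 3 so L, 4 di L.
The penult (syllable 3, so) is light, so stress falls on the antepenult (syllable 2, bu:g).
Stress on syllable 2: e:t.ˈbu:g.so.di.

2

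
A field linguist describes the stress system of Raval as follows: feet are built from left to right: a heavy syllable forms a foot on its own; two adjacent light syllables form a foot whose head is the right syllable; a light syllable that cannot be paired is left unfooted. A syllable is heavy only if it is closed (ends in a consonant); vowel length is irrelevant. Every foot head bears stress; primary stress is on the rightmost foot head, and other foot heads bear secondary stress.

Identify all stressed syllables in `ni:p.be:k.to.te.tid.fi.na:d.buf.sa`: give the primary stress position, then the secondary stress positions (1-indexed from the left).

Weights: 1 ni:p H, 2 be:k H, 3 to L, 4 te L, 5 tid H, 6 fi L, 7 na:d H, 8 buf H, 9 sa L.
Parse left to right (heavy = foot alone; LL = one foot; stranded L unfooted): (ˈni:p) (ˈbe:k) (to.ˈte) (ˈtid) fi (ˈna:d) (ˈbuf) sa.
Foot heads: 1, 2, 4, 5, 7, 8.
Primary stress on the rightmost head = syllable 8.
Secondary stress on 1, 2, 4, 5, 7: ˌni:p.ˌbe:k.to.ˌte.ˌtid.fi.ˌna:d.ˈbuf.sa.

primary 8, secondary 1, 2, 4, 5, 7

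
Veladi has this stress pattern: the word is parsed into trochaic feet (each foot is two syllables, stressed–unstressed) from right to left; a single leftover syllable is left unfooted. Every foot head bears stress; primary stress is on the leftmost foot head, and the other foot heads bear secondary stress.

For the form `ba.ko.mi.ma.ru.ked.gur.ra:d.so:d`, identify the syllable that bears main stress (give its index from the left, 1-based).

2

Parse right to left into trochaic (ˈσσ) feet: ba (ˈko.mi) (ˈma.ru) (ˈked.gur) (ˈra:d.so:d). Syllable 1 is left unfooted.
Foot heads (stressed positions): 2, 4, 6, 8.
End Rule Leftmost: primary stress on the leftmost head = syllable 2.
Primary stress: syllable 2 → ba.ˈko.mi.ma.ru.ked.gur.ra:d.so:d.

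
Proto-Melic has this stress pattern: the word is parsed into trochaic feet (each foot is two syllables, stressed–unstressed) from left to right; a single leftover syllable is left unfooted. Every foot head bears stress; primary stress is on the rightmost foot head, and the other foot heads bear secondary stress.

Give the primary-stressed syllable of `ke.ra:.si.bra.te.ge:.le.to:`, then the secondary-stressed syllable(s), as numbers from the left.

Parse left to right into trochaic (ˈσσ) feet: (ˈke.ra:) (ˈsi.bra) (ˈte.ge:) (ˈle.to:).
Foot heads (stressed positions): 1, 3, 5, 7.
End Rule Rightmost: primary stress on the rightmost head = syllable 7.
Secondary stress on 1, 3, 5: ˌke.ra:.ˌsi.bra.ˌte.ge:.ˈle.to:.

primary 7, secondary 1, 3, 5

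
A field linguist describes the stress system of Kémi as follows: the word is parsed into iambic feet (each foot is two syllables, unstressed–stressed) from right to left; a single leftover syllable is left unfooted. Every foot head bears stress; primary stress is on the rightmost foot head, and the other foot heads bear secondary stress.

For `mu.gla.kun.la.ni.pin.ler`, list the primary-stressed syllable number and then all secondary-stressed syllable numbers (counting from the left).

Parse right to left into iambic (σˈσ) feet: mu (gla.ˈkun) (la.ˈni) (pin.ˈler). Syllable 1 is left unfooted.
Foot heads (stressed positions): 3, 5, 7.
End Rule Rightmost: primary stress on the rightmost head = syllable 7.
Secondary stress on 3, 5: mu.gla.ˌkun.la.ˌni.pin.ˈler.

primary 7, secondary 3, 5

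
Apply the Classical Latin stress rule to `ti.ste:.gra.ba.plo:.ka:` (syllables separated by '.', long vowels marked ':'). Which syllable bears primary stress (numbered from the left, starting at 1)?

Classical Latin: stress the penult if heavy (long vowel or closed), else the antepenult.
Weights: 4 ba L, 5 plo: H, 6 ka: H.
The penult (syllable 5, plo:) is heavy, so it takes stress.
Stress on syllable 5: ti.ste:.gra.ba.ˈplo:.ka:.

5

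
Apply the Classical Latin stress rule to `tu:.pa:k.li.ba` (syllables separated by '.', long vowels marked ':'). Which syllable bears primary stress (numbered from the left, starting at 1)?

Classical Latin: stress the penult if heavy (long vowel or closed), else the antepenult.
Weights: 2 pa:k H, 3 li L, 4 ba L.
The penult (syllable 3, li) is light, so stress falls on the antepenult (syllable 2, pa:k).
Stress on syllable 2: tu:.ˈpa:k.li.ba.

2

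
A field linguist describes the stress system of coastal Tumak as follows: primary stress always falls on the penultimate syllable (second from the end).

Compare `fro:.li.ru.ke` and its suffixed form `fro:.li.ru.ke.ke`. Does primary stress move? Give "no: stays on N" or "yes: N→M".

Base `fro:.li.ru.ke` (4 syllables):
  The word has 4 syllables; the penultimate syllable (second from the end) is syllable 3 (ru).
  → primary stress on syllable 3.
Suffixed `fro:.li.ru.ke.ke` (5 syllables):
  The word has 5 syllables; the penultimate syllable (second from the end) is syllable 4 (ke).
  → primary stress on syllable 4.

yes: 3→4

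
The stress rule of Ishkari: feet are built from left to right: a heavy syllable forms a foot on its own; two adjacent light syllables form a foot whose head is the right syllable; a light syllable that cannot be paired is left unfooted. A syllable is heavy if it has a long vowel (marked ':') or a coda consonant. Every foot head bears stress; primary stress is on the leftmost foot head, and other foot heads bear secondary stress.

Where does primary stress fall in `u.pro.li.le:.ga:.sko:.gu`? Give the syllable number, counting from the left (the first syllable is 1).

2

Weights: 1 u L, 2 pro L, 3 li L, 4 le: H, 5 ga: H, 6 sko: H, 7 gu L.
Parse left to right (heavy = foot alone; LL = one foot; stranded L unfooted): (u.ˈpro) li (ˈle:) (ˈga:) (ˈsko:) gu.
Foot heads: 2, 4, 5, 6.
Primary stress on the leftmost head = syllable 2.
Primary stress: syllable 2 → u.ˈpro.li.le:.ga:.sko:.gu.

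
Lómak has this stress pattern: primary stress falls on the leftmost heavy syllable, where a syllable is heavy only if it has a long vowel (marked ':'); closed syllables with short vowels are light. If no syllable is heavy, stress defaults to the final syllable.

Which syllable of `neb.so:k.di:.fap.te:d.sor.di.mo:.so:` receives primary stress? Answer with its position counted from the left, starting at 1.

2

Weights: 1 neb L, 2 so:k H, 3 di: H, 4 fap L, 5 te:d H, 6 sor L, 7 di L, 8 mo: H, 9 so: H.
Heavy syllables in the domain: 2, 3, 5, 8, 9. The leftmost is syllable 2 (so:k).
Primary stress: syllable 2 → neb.ˈso:k.di:.fap.te:d.sor.di.mo:.so:.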